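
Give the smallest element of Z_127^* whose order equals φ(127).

3

φ(127) = 127 − 1 = 126 = 2 · 3^2 · 7.
g is a primitive root iff g^(126/q) ≢ 1 (mod 127) for each prime q ∈ {2, 3, 7}.
g = 2: 2^63 ≡ 1 — hits 1, so not a primitive root.
g = 3: 3^63 ≡ 126; 3^42 ≡ 107; 3^18 ≡ 4 — none is 1, so 3 is a primitive root.
So 3 is the smallest generator of (Z/127Z)^×.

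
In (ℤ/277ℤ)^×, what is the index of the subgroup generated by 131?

12

The order of 131 must divide φ(277) = 277 − 1 = 276 = 2^2 · 3 · 23.
Divisors of 276: 1, 2, 3, 4, 6, 12, 23, 46, 69, 92, 138, 276.
Check 131^d mod 277 for each divisor in increasing order:
131^1 ≡ 131 (mod 277)
131^2 ≡ 264 (mod 277)
131^3 ≡ 236 (mod 277)
131^4 ≡ 169 (mod 277)
131^6 ≡ 19 (mod 277)
131^12 ≡ 84 (mod 277)
131^23 ≡ 1 (mod 277) ✓
The order of 131 is 23, so the subgroup it generates has 23 elements.
The index is φ(277) / ord(131) = 276 / 23 = 12.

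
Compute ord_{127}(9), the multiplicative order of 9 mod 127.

63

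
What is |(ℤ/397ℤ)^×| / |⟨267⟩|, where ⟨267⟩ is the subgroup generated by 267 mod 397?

The order of 267 must divide φ(397) = 397 − 1 = 396 = 2^2 · 3^2 · 11.
Divisors of 396: 1, 2, 3, 4, 6, 9, 11, 12, 18, 22, 33, 36, 44, 66, 99, 132, 198, 396.
Evaluate successive powers at the divisors of 396:
267^1 ≡ 267 (mod 397)
267^2 ≡ 226 (mod 397)
267^3 ≡ 395 (mod 397)
267^4 ≡ 260 (mod 397)
267^6 ≡ 4 (mod 397)
267^9 ≡ 389 (mod 397)
267^11 ≡ 177 (mod 397)
267^12 ≡ 16 (mod 397)
267^18 ≡ 64 (mod 397)
267^22 ≡ 363 (mod 397)
267^33 ≡ 334 (mod 397)
267^36 ≡ 126 (mod 397)
267^44 ≡ 362 (mod 397)
267^66 ≡ 396 (mod 397)
267^99 ≡ 63 (mod 397)
267^132 ≡ 1 (mod 397) ✓
So ord_397(267) = 132, hence |⟨267⟩| = 132.
[(Z/397Z)^× : ⟨267⟩] = 396/132 = 3.

3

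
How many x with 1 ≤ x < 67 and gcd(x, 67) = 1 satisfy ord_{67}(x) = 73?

0

φ(67) = 67 − 1 = 66 = 2 · 3 · 11.
Since (Z/67Z)^× is cyclic of order 66, the number of elements of order d is φ(d) when d | 66 and 0 otherwise.
Since 73 ∤ 66, the count is 0.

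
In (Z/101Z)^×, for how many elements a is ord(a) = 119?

0

φ(101) = 101 − 1 = 100 = 2^2 · 5^2.
In a cyclic group of order 100, there are φ(d) elements of order d for each divisor d of 100, and zero for non-divisors.
119 does not divide 100, so no element of (Z/101Z)^× has order 119.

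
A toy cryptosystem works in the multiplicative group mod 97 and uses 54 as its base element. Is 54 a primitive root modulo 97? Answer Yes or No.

φ(97) = 97 − 1 = 96 = 2^5 · 3.
It suffices to check that the order of 54 is not a proper divisor of 96: compute 54^(96/q) for q ∈ {2, 3}.
54^48 ≡ 1 (mod 97)  [q = 2: ≡ 1 ✗]
54^32 ≡ 35 (mod 97)  [q = 3: ≢ 1 ✓]
The check at q = 2 fails, so 54 generates a proper subgroup.

No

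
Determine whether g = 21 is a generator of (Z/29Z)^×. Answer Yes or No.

Yes

φ(29) = 29 − 1 = 28 = 2^2 · 7.
An element g generates (Z/29Z)^× iff g^(28/q) ≢ 1 (mod 29) for each prime q ∈ {2, 7}.
21^14 ≡ 28 (mod 29)  [q = 2: ≢ 1 ✓]
21^4 ≡ 7 (mod 29)  [q = 7: ≢ 1 ✓]
None equal 1, so ord_29(21) = 28: 21 is a primitive root.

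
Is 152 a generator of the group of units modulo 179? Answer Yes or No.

Yes

φ(179) = 179 − 1 = 178 = 2 · 89.
It suffices to check that the order of 152 is not a proper divisor of 178: compute 152^(178/q) for q ∈ {2, 89}.
152^89 ≡ 178 (mod 179)  [q = 2: ≢ 1 ✓]
152^2 ≡ 13 (mod 179)  [q = 89: ≢ 1 ✓]
All checks pass, so 152 has order 178 and is a primitive root modulo 179.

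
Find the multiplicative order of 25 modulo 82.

10

Since 25 ∈ (Z/82Z)^×, its order divides φ(82) = φ(2)·φ(41) = 1·40 = 40 = 2^3 · 5.
Divisors of 40: 1, 2, 4, 5, 8, 10, 20, 40.
Check 25^d mod 82 for each divisor in increasing order:
25^1 ≡ 25 (mod 82)
25^2 ≡ 51 (mod 82)
25^4 ≡ 59 (mod 82)
25^5 ≡ 81 (mod 82)
25^8 ≡ 37 (mod 82)
25^10 ≡ 1 (mod 82) ✓
Hence ord(25) = 10.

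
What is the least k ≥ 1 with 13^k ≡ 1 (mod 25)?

20

By Lagrange's theorem, ord_25(13) divides φ(25) = φ(5^2) = 5·(5−1) = 20 = 2^2 · 5.
Divisors of 20: 1, 2, 4, 5, 10, 20.
Evaluate successive powers at the divisors of 20:
13^1 ≡ 13
13^2 ≡ 19
13^4 ≡ 11
13^5 ≡ 18
13^10 ≡ 24
13^20 ≡ 1
Hence ord(13) = 20.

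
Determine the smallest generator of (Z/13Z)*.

φ(13) = 13 − 1 = 12 = 2^2 · 3.
Test candidates g = 2, 3, … against the prime factors q ∈ {2, 3} of φ(13): g is a generator iff g^(12/q) ≢ 1 for every such q.
g = 2: 2^6 ≡ 12; 2^4 ≡ 3 — none is 1, so 2 is a primitive root.
So 2 is the smallest generator of (Z/13Z)^×.

2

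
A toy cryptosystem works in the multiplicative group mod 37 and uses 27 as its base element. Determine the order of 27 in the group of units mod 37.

Since 27 ∈ (Z/37Z)^×, its order divides φ(37) = 37 − 1 = 36 = 2^2 · 3^2.
Divisors of 36: 1, 2, 3, 4, 6, 9, 12, 18, 36.
Evaluate successive powers at the divisors of 36:
27^1 ≡ 27
27^2 ≡ 26
27^3 ≡ 36
27^4 ≡ 10
27^6 ≡ 1
The smallest such exponent is 6, so the order of 27 is 6.

6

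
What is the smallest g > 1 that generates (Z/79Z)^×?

φ(79) = 79 − 1 = 78 = 2 · 3 · 13.
g is a primitive root iff g^(78/q) ≢ 1 (mod 79) for each prime q ∈ {2, 3, 13}.
g = 2: 2^39 ≡ 1 — hits 1, so not a primitive root.
g = 3: 3^39 ≡ 78; 3^26 ≡ 23; 3^6 ≡ 18 — none is 1, so 3 is a primitive root.
The smallest primitive root modulo 79 is 3.

3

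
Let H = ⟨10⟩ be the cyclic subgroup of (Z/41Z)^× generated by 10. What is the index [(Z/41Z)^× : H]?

8

By Lagrange's theorem, ord_41(10) divides φ(41) = 41 − 1 = 40 = 2^3 · 5.
Divisors of 40: 1, 2, 4, 5, 8, 10, 20, 40.
Test each divisor d:
10^1 ≡ 10 (mod 41)
10^2 ≡ 18 (mod 41)
10^4 ≡ 37 (mod 41)
10^5 ≡ 1 (mod 41) ✓
The order of 10 is 5, so the subgroup it generates has 5 elements.
Index = |(Z/41Z)^×| / |⟨10⟩| = 40 / 5 = 8.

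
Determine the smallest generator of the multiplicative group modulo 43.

φ(43) = 43 − 1 = 42 = 2 · 3 · 7.
Test candidates g = 2, 3, … against the prime factors q ∈ {2, 3, 7} of φ(43): g is a generator iff g^(42/q) ≢ 1 for every such q.
g = 2: 2^21 ≡ 42; 2^14 ≡ 1 — hits 1, so not a primitive root.
g = 3: 3^21 ≡ 42; 3^14 ≡ 36; 3^6 ≡ 41 — none is 1, so 3 is a primitive root.
The smallest primitive root modulo 43 is 3.

3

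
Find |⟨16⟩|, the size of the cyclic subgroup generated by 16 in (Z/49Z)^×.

21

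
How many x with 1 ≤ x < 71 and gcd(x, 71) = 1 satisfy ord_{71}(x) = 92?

φ(71) = 71 − 1 = 70 = 2 · 5 · 7.
(Z/71Z)^× is cyclic (|G| = 70); a cyclic group of order m has exactly φ(d) elements of each order d | m, and none otherwise.
92 does not divide 70, so no element of (Z/71Z)^× has order 92.

0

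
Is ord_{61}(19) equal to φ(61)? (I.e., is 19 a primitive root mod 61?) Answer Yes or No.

No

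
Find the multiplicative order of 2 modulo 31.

5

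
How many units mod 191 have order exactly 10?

φ(191) = 191 − 1 = 190 = 2 · 5 · 19.
In a cyclic group of order 190, there are φ(d) elements of order d for each divisor d of 190, and zero for non-divisors.
10 = 2 · 5 divides 190, and φ(10) = 4.

4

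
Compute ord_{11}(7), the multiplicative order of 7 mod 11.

10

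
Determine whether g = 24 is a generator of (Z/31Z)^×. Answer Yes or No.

Yes

φ(31) = 31 − 1 = 30 = 2 · 3 · 5.
It suffices to check that the order of 24 is not a proper divisor of 30: compute 24^(30/q) for q ∈ {2, 3, 5}.
24^15 ≡ 30 (mod 31)  [q = 2: ≢ 1 ✓]
24^10 ≡ 25 (mod 31)  [q = 3: ≢ 1 ✓]
24^6 ≡ 4 (mod 31)  [q = 5: ≢ 1 ✓]
All checks pass, so 24 has order 30 and is a primitive root modulo 31.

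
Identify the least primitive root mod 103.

φ(103) = 103 − 1 = 102 = 2 · 3 · 17.
g is a primitive root iff g^(102/q) ≢ 1 (mod 103) for each prime q ∈ {2, 3, 17}.
g = 2: 2^51 ≡ 1 — hits 1, so not a primitive root.
g = 3: 3^51 ≡ 102; 3^34 ≡ 1 — hits 1, so not a primitive root.
g = 4: 4^51 ≡ 1 — hits 1, so not a primitive root.
g = 5: 5^51 ≡ 102; 5^34 ≡ 56; 5^6 ≡ 72 — none is 1, so 5 is a primitive root.
The smallest primitive root modulo 103 is 5.

5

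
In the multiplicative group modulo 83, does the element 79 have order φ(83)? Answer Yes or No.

Yes

φ(83) = 83 − 1 = 82 = 2 · 41.
An element g generates (Z/83Z)^× iff g^(82/q) ≢ 1 (mod 83) for each prime q ∈ {2, 41}.
79^41 ≡ 82 (mod 83)  [q = 2: ≢ 1 ✓]
79^2 ≡ 16 (mod 83)  [q = 41: ≢ 1 ✓]
None equal 1, so ord_83(79) = 82: 79 is a primitive root.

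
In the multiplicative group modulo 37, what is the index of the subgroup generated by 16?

4

By Lagrange's theorem, ord_37(16) divides φ(37) = 37 − 1 = 36 = 2^2 · 3^2.
Divisors of 36: 1, 2, 3, 4, 6, 9, 12, 18, 36.
Evaluate successive powers at the divisors of 36:
16^1 ≡ 16 (mod 37)
16^2 ≡ 34 (mod 37)
16^3 ≡ 26 (mod 37)
16^4 ≡ 9 (mod 37)
16^6 ≡ 10 (mod 37)
16^9 ≡ 1 (mod 37) ✓
The order of 16 is 9, so the subgroup it generates has 9 elements.
The index is φ(37) / ord(16) = 36 / 9 = 4.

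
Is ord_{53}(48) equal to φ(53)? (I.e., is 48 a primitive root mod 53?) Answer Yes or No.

Yes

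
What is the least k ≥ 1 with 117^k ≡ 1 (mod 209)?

90

The order of 117 must divide φ(209) = φ(11·19) = (11−1)·(19−1) = 10·18 = 180 = 2^2 · 3^2 · 5.
Divisors of 180: 1, 2, 3, 4, 5, 6, 9, 10, 12, 15, 18, 20, 30, 36, 45, 60, 90, 180.
Evaluate successive powers at the divisors of 180:
117^1 ≡ 117
117^2 ≡ 104
117^3 ≡ 46
117^4 ≡ 157
117^5 ≡ 186
117^6 ≡ 26
117^9 ≡ 151
117^10 ≡ 111
117^12 ≡ 49
117^15 ≡ 164
117^18 ≡ 20
117^20 ≡ 199
117^30 ≡ 144
117^36 ≡ 191
117^45 ≡ 208
117^60 ≡ 45
117^90 ≡ 1
So ord_209(117) = 90.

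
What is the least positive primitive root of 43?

φ(43) = 43 − 1 = 42 = 2 · 3 · 7.
g is a primitive root iff g^(42/q) ≢ 1 (mod 43) for each prime q ∈ {2, 3, 7}.
g = 2: 2^21 ≡ 42; 2^14 ≡ 1 — hits 1, so not a primitive root.
g = 3: 3^21 ≡ 42; 3^14 ≡ 36; 3^6 ≡ 41 — none is 1, so 3 is a primitive root.
Hence the least primitive root of 43 is 3.

3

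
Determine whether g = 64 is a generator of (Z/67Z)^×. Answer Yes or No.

φ(67) = 67 − 1 = 66 = 2 · 3 · 11.
It suffices to check that the order of 64 is not a proper divisor of 66: compute 64^(66/q) for q ∈ {2, 3, 11}.
64^33 ≡ 1 (mod 67)  [q = 2: ≡ 1 ✗]
64^22 ≡ 1 (mod 67)  [q = 3: ≡ 1 ✗]
64^6 ≡ 59 (mod 67)  [q = 11: ≢ 1 ✓]
The check at q = 2 fails, so 64 generates a proper subgroup.

No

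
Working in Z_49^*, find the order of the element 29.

7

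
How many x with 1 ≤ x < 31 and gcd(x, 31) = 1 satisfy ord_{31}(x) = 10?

4

φ(31) = 31 − 1 = 30 = 2 · 3 · 5.
(Z/31Z)^× is cyclic (|G| = 30); a cyclic group of order m has exactly φ(d) elements of each order d | m, and none otherwise.
10 = 2 · 5 divides 30, and φ(10) = 4.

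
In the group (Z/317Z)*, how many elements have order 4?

2

φ(317) = 317 − 1 = 316 = 2^2 · 79.
(Z/317Z)^× is cyclic (|G| = 316); a cyclic group of order m has exactly φ(d) elements of each order d | m, and none otherwise.
4 = 2^2 divides 316, and φ(4) = 2.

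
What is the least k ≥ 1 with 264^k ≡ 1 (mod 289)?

136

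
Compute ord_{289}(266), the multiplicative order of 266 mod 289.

272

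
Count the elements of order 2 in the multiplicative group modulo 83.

φ(83) = 83 − 1 = 82 = 2 · 41.
Since (Z/83Z)^× is cyclic of order 82, the number of elements of order d is φ(d) when d | 82 and 0 otherwise.
2 | 82, and φ(2) = 2 − 1 = 1.

1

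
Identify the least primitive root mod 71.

φ(71) = 71 − 1 = 70 = 2 · 5 · 7.
Test candidates g = 2, 3, … against the prime factors q ∈ {2, 5, 7} of φ(71): g is a generator iff g^(70/q) ≢ 1 for every such q.
g = 2: 2^35 ≡ 1 — hits 1, so not a primitive root.
g = 3: 3^35 ≡ 1 — hits 1, so not a primitive root.
g = 4: 4^35 ≡ 1 — hits 1, so not a primitive root.
g = 5: 5^35 ≡ 1 — hits 1, so not a primitive root.
g = 6: 6^35 ≡ 1 — hits 1, so not a primitive root.
g = 7: 7^35 ≡ 70; 7^14 ≡ 54; 7^10 ≡ 45 — none is 1, so 7 is a primitive root.
So 7 is the smallest generator of (Z/71Z)^×.

7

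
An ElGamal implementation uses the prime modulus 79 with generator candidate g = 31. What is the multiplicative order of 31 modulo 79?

39

Since 31 ∈ (Z/79Z)^×, its order divides φ(79) = 79 − 1 = 78 = 2 · 3 · 13.
Divisors of 78: 1, 2, 3, 6, 13, 26, 39, 78.
Check 31^d mod 79 for each divisor in increasing order:
31^1 ≡ 31 (mod 79)
31^2 ≡ 13 (mod 79)
31^3 ≡ 8 (mod 79)
31^6 ≡ 64 (mod 79)
31^13 ≡ 23 (mod 79)
31^26 ≡ 55 (mod 79)
31^39 ≡ 1 (mod 79) ✓
Hence ord(31) = 39.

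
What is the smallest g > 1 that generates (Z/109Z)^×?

φ(109) = 109 − 1 = 108 = 2^2 · 3^3.
g is a primitive root iff g^(108/q) ≢ 1 (mod 109) for each prime q ∈ {2, 3}.
g = 2: 2^54 ≡ 108; 2^36 ≡ 1 — hits 1, so not a primitive root.
g = 3: 3^54 ≡ 1 — hits 1, so not a primitive root.
g = 4: 4^54 ≡ 1 — hits 1, so not a primitive root.
g = 5: 5^54 ≡ 1 — hits 1, so not a primitive root.
g = 6: 6^54 ≡ 108; 6^36 ≡ 63 — none is 1, so 6 is a primitive root.
Hence the least primitive root of 109 is 6.

6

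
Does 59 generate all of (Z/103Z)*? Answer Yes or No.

No

φ(103) = 103 − 1 = 102 = 2 · 3 · 17.
An element g generates (Z/103Z)^× iff g^(102/q) ≢ 1 (mod 103) for each prime q ∈ {2, 3, 17}.
59^51 ≡ 1 (mod 103)  [q = 2: ≡ 1 ✗]
59^34 ≡ 46 (mod 103)  [q = 3: ≢ 1 ✓]
59^6 ≡ 9 (mod 103)  [q = 17: ≢ 1 ✓]
59^51 ≡ 1 shows ord(59) | 51, strictly less than φ(103); not a primitive root.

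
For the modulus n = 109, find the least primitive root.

6

φ(109) = 109 − 1 = 108 = 2^2 · 3^3.
g is a primitive root iff g^(108/q) ≢ 1 (mod 109) for each prime q ∈ {2, 3}.
g = 2: 2^54 ≡ 108; 2^36 ≡ 1 — hits 1, so not a primitive root.
g = 3: 3^54 ≡ 1 — hits 1, so not a primitive root.
g = 4: 4^54 ≡ 1 — hits 1, so not a primitive root.
g = 5: 5^54 ≡ 1 — hits 1, so not a primitive root.
g = 6: 6^54 ≡ 108; 6^36 ≡ 63 — none is 1, so 6 is a primitive root.
The smallest primitive root modulo 109 is 6.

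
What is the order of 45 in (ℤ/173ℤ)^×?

The order of 45 must divide φ(173) = 173 − 1 = 172 = 2^2 · 43.
Divisors of 172: 1, 2, 4, 43, 86, 172.
Evaluate successive powers at the divisors of 172:
45^1 ≡ 45
45^2 ≡ 122
45^4 ≡ 6
45^43 ≡ 80
45^86 ≡ 172
45^172 ≡ 1
Therefore the multiplicative order of 45 modulo 173 is 172.

172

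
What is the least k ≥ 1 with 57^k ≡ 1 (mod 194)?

96

The order of 57 must divide φ(194) = φ(2)·φ(97) = 1·96 = 96 = 2^5 · 3.
Divisors of 96: 1, 2, 3, 4, 6, 8, 12, 16, 24, 32, 48, 96.
Check 57^d mod 194 for each divisor in increasing order:
57^1 ≡ 57 (mod 194)
57^2 ≡ 145 (mod 194)
57^3 ≡ 117 (mod 194)
57^4 ≡ 73 (mod 194)
57^6 ≡ 109 (mod 194)
57^8 ≡ 91 (mod 194)
57^12 ≡ 47 (mod 194)
57^16 ≡ 133 (mod 194)
57^24 ≡ 75 (mod 194)
57^32 ≡ 35 (mod 194)
57^48 ≡ 193 (mod 194)
57^96 ≡ 1 (mod 194) ✓
Therefore the multiplicative order of 57 modulo 194 is 96.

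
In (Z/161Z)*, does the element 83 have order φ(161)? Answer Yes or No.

No

161 = 7 · 23 is a product of two distinct odd primes, so (Z/161Z)^× ≅ (Z/7Z)^× × (Z/23Z)^× is not cyclic.
No primitive root modulo 161 exists; in particular 83 is not one.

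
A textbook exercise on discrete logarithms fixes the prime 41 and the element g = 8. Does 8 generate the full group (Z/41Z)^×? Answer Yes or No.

No

φ(41) = 41 − 1 = 40 = 2^3 · 5.
8 is a primitive root mod 41 iff 8^(φ(41)/q) ≢ 1 for every prime q | φ(41), i.e. q ∈ {2, 5}.
8^20 ≡ 1 (mod 41)  [q = 2: ≡ 1 ✗]
8^8 ≡ 16 (mod 41)  [q = 5: ≢ 1 ✓]
Since 8^20 ≡ 1, the order of 8 divides 20 < 40, so 8 is not a primitive root.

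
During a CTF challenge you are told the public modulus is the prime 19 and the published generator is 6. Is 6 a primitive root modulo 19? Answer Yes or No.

No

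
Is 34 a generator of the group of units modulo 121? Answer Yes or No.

No

φ(121) = φ(11^2) = 11·(11−1) = 110 = 2 · 5 · 11.
It suffices to check that the order of 34 is not a proper divisor of 110: compute 34^(110/q) for q ∈ {2, 5, 11}.
34^55 ≡ 1 (mod 121)  [q = 2: ≡ 1 ✗]
34^22 ≡ 1 (mod 121)  [q = 5: ≡ 1 ✗]
34^10 ≡ 89 (mod 121)  [q = 11: ≢ 1 ✓]
Since 34^55 ≡ 1, the order of 34 divides 55 < 110, so 34 is not a primitive root.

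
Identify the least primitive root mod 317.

2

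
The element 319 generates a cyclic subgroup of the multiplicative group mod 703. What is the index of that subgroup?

Since 319 ∈ (Z/703Z)^×, its order divides φ(703) = φ(19·37) = (19−1)·(37−1) = 18·36 = 648 = 2^3 · 3^4.
Divisors of 648: 1, 2, 3, 4, 6, 8, 9, 12, 18, 24, 27, 36, 54, 72, 81, 108, 162, 216, 324, 648.
Compute 319^d (mod 703) for the divisors d until we hit 1:
319^1 ≡ 319 (mod 703)
319^2 ≡ 529 (mod 703)
319^3 ≡ 31 (mod 703)
319^4 ≡ 47 (mod 703)
319^6 ≡ 258 (mod 703)
319^8 ≡ 100 (mod 703)
319^9 ≡ 265 (mod 703)
319^12 ≡ 482 (mod 703)
319^18 ≡ 628 (mod 703)
319^24 ≡ 334 (mod 703)
319^27 ≡ 512 (mod 703)
319^36 ≡ 1 (mod 703) ✓
Thus |⟨319⟩| = ord(319) = 36.
The index is φ(703) / ord(319) = 648 / 36 = 18.

18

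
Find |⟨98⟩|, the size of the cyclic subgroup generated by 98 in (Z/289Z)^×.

By Lagrange's theorem, ord_289(98) divides φ(289) = φ(17^2) = 17·(17−1) = 272 = 2^4 · 17.
Divisors of 272: 1, 2, 4, 8, 16, 17, 34, 68, 136, 272.
Evaluate successive powers at the divisors of 272:
98^1 ≡ 98
98^2 ≡ 67
98^4 ≡ 154
98^8 ≡ 18
98^16 ≡ 35
98^17 ≡ 251
98^34 ≡ 288
98^68 ≡ 1
So ord_289(98) = 68.

68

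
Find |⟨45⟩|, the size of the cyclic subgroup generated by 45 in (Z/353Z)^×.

The order of 45 must divide φ(353) = 353 − 1 = 352 = 2^5 · 11.
Divisors of 352: 1, 2, 4, 8, 11, 16, 22, 32, 44, 88, 176, 352.
Evaluate successive powers at the divisors of 352:
45^1 ≡ 45 (mod 353)
45^2 ≡ 260 (mod 353)
45^4 ≡ 177 (mod 353)
45^8 ≡ 265 (mod 353)
45^11 ≡ 101 (mod 353)
45^16 ≡ 331 (mod 353)
45^22 ≡ 317 (mod 353)
45^32 ≡ 131 (mod 353)
45^44 ≡ 237 (mod 353)
45^88 ≡ 42 (mod 353)
45^176 ≡ 352 (mod 353)
45^352 ≡ 1 (mod 353) ✓
Therefore the multiplicative order of 45 modulo 353 is 352.

352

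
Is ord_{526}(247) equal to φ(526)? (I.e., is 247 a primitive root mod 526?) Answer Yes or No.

Yes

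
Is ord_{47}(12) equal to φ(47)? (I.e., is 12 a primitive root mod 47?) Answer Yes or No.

No

φ(47) = 47 − 1 = 46 = 2 · 23.
It suffices to check that the order of 12 is not a proper divisor of 46: compute 12^(46/q) for q ∈ {2, 23}.
12^23 ≡ 1 (mod 47)  [q = 2: ≡ 1 ✗]
12^2 ≡ 3 (mod 47)  [q = 23: ≢ 1 ✓]
12^23 ≡ 1 shows ord(12) | 23, strictly less than φ(47); not a primitive root.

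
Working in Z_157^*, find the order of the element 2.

ord(2) | φ(157) = 157 − 1 = 156 = 2^2 · 3 · 13.
Divisors of 156: 1, 2, 3, 4, 6, 12, 13, 26, 39, 52, 78, 156.
Check 2^d mod 157 for each divisor in increasing order:
2^1 ≡ 2 (mod 157)
2^2 ≡ 4 (mod 157)
2^3 ≡ 8 (mod 157)
2^4 ≡ 16 (mod 157)
2^6 ≡ 64 (mod 157)
2^12 ≡ 14 (mod 157)
2^13 ≡ 28 (mod 157)
2^26 ≡ 156 (mod 157)
2^39 ≡ 129 (mod 157)
2^52 ≡ 1 (mod 157) ✓
Therefore the multiplicative order of 2 modulo 157 is 52.

52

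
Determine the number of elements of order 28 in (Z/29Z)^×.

12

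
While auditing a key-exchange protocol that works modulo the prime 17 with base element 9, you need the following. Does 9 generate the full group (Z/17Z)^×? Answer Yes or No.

φ(17) = 17 − 1 = 16 = 2^4.
Test 9^(16/q) mod 17 for each prime factor q of 16:
9^8 ≡ 1 (mod 17)  [q = 2: ≡ 1 ✗]
9^8 ≡ 1 shows ord(9) | 8, strictly less than φ(17); not a primitive root.

No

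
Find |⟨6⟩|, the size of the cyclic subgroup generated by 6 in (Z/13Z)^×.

12

The order of 6 must divide φ(13) = 13 − 1 = 12 = 2^2 · 3.
Divisors of 12: 1, 2, 3, 4, 6, 12.
Compute 6^d (mod 13) for the divisors d until we hit 1:
6^1 ≡ 6 (mod 13)
6^2 ≡ 10 (mod 13)
6^3 ≡ 8 (mod 13)
6^4 ≡ 9 (mod 13)
6^6 ≡ 12 (mod 13)
6^12 ≡ 1 (mod 13) ✓
So ord_13(6) = 12.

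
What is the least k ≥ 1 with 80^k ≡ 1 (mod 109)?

Since 80 ∈ (Z/109Z)^×, its order divides φ(109) = 109 − 1 = 108 = 2^2 · 3^3.
Divisors of 108: 1, 2, 3, 4, 6, 9, 12, 18, 27, 36, 54, 108.
Test each divisor d:
80^1 ≡ 80
80^2 ≡ 78
80^3 ≡ 27
80^4 ≡ 89
80^6 ≡ 75
80^9 ≡ 63
80^12 ≡ 66
80^18 ≡ 45
80^27 ≡ 1
Therefore the multiplicative order of 80 modulo 109 is 27.

27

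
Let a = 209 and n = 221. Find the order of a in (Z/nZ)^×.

Since 209 ∈ (Z/221Z)^×, its order divides φ(221) = φ(13·17) = (13−1)·(17−1) = 12·16 = 192 = 2^6 · 3.
Divisors of 192: 1, 2, 3, 4, 6, 8, 12, 16, 24, 32, 48, 64, 96, 192.
Check 209^d mod 221 for each divisor in increasing order:
209^1 ≡ 209 (mod 221)
209^2 ≡ 144 (mod 221)
209^3 ≡ 40 (mod 221)
209^4 ≡ 183 (mod 221)
209^6 ≡ 53 (mod 221)
209^8 ≡ 118 (mod 221)
209^12 ≡ 157 (mod 221)
209^16 ≡ 1 (mod 221) ✓
The smallest such exponent is 16, so the order of 209 is 16.

16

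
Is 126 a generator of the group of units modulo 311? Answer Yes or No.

φ(311) = 311 − 1 = 310 = 2 · 5 · 31.
Test 126^(310/q) mod 311 for each prime factor q of 310:
126^155 ≡ 1 (mod 311)  [q = 2: ≡ 1 ✗]
126^62 ≡ 1 (mod 311)  [q = 5: ≡ 1 ✗]
126^10 ≡ 224 (mod 311)  [q = 31: ≢ 1 ✓]
The check at q = 2 fails, so 126 generates a proper subgroup.

No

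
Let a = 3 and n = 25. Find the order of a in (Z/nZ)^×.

The order of 3 must divide φ(25) = φ(5^2) = 5·(5−1) = 20 = 2^2 · 5.
Divisors of 20: 1, 2, 4, 5, 10, 20.
Evaluate successive powers at the divisors of 20:
3^1 ≡ 3 (mod 25)
3^2 ≡ 9 (mod 25)
3^4 ≡ 6 (mod 25)
3^5 ≡ 18 (mod 25)
3^10 ≡ 24 (mod 25)
3^20 ≡ 1 (mod 25) ✓
Therefore the multiplicative order of 3 modulo 25 is 20.

20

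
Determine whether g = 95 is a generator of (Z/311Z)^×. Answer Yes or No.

No

φ(311) = 311 − 1 = 310 = 2 · 5 · 31.
It suffices to check that the order of 95 is not a proper divisor of 310: compute 95^(310/q) for q ∈ {2, 5, 31}.
95^155 ≡ 310 (mod 311)  [q = 2: ≢ 1 ✓]
95^62 ≡ 6 (mod 311)  [q = 5: ≢ 1 ✓]
95^10 ≡ 1 (mod 311)  [q = 31: ≡ 1 ✗]
The check at q = 31 fails, so 95 generates a proper subgroup.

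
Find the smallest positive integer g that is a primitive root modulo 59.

φ(59) = 59 − 1 = 58 = 2 · 29.
g is a primitive root iff g^(58/q) ≢ 1 (mod 59) for each prime q ∈ {2, 29}.
g = 2: 2^29 ≡ 58; 2^2 ≡ 4 — none is 1, so 2 is a primitive root.
Hence the least primitive root of 59 is 2.

2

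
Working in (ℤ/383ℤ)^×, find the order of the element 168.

Since 168 ∈ (Z/383Z)^×, its order divides φ(383) = 383 − 1 = 382 = 2 · 191.
Divisors of 382: 1, 2, 191, 382.
Test each divisor d:
168^1 ≡ 168
168^2 ≡ 265
168^191 ≡ 1
The smallest such exponent is 191, so the order of 168 is 191.

191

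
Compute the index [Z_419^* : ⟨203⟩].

Since 203 ∈ (Z/419Z)^×, its order divides φ(419) = 419 − 1 = 418 = 2 · 11 · 19.
Divisors of 418: 1, 2, 11, 19, 22, 38, 209, 418.
Evaluate successive powers at the divisors of 418:
203^1 ≡ 203
203^2 ≡ 147
203^11 ≡ 107
203^19 ≡ 129
203^22 ≡ 136
203^38 ≡ 300
203^209 ≡ 1
The order of 203 is 209, so the subgroup it generates has 209 elements.
Index = |(Z/419Z)^×| / |⟨203⟩| = 418 / 209 = 2.

2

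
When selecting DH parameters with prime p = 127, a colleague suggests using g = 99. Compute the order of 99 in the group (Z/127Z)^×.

9

Since 99 ∈ (Z/127Z)^×, its order divides φ(127) = 127 − 1 = 126 = 2 · 3^2 · 7.
Divisors of 126: 1, 2, 3, 6, 7, 9, 14, 18, 21, 42, 63, 126.
Check 99^d mod 127 for each divisor in increasing order:
99^1 ≡ 99
99^2 ≡ 22
99^3 ≡ 19
99^6 ≡ 107
99^7 ≡ 52
99^9 ≡ 1
Therefore the multiplicative order of 99 modulo 127 is 9.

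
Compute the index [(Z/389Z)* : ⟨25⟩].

4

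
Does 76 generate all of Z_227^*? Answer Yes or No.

No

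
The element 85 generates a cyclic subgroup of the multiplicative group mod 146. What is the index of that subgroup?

2

The order of 85 must divide φ(146) = φ(2)·φ(73) = 1·72 = 72 = 2^3 · 3^2.
Divisors of 72: 1, 2, 3, 4, 6, 8, 9, 12, 18, 24, 36, 72.
Compute 85^d (mod 146) for the divisors d until we hit 1:
85^1 ≡ 85
85^2 ≡ 71
85^3 ≡ 49
85^4 ≡ 77
85^6 ≡ 65
85^8 ≡ 89
85^9 ≡ 119
85^12 ≡ 137
85^18 ≡ 145
85^24 ≡ 81
85^36 ≡ 1
The order of 85 is 36, so the subgroup it generates has 36 elements.
Index = |(Z/146Z)^×| / |⟨85⟩| = 72 / 36 = 2.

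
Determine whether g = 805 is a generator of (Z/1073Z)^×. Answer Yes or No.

No

1073 = 29 · 37 is a product of two distinct odd primes, so (Z/1073Z)^× ≅ (Z/29Z)^× × (Z/37Z)^× is not cyclic.
No primitive root modulo 1073 exists; in particular 805 is not one.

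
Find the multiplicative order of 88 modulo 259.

By Lagrange's theorem, ord_259(88) divides φ(259) = φ(7·37) = (7−1)·(37−1) = 6·36 = 216 = 2^3 · 3^3.
Divisors of 216: 1, 2, 3, 4, 6, 8, 9, 12, 18, 24, 27, 36, 54, 72, 108, 216.
Test each divisor d:
88^1 ≡ 88 (mod 259)
88^2 ≡ 233 (mod 259)
88^3 ≡ 43 (mod 259)
88^4 ≡ 158 (mod 259)
88^6 ≡ 36 (mod 259)
88^8 ≡ 100 (mod 259)
88^9 ≡ 253 (mod 259)
88^12 ≡ 1 (mod 259) ✓
The smallest such exponent is 12, so the order of 88 is 12.

12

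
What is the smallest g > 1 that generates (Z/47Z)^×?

5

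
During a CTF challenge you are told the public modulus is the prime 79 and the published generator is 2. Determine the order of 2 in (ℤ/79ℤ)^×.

Since 2 ∈ (Z/79Z)^×, its order divides φ(79) = 79 − 1 = 78 = 2 · 3 · 13.
Divisors of 78: 1, 2, 3, 6, 13, 26, 39, 78.
Evaluate successive powers at the divisors of 78:
2^1 ≡ 2 (mod 79)
2^2 ≡ 4 (mod 79)
2^3 ≡ 8 (mod 79)
2^6 ≡ 64 (mod 79)
2^13 ≡ 55 (mod 79)
2^26 ≡ 23 (mod 79)
2^39 ≡ 1 (mod 79) ✓
Hence ord(2) = 39.

39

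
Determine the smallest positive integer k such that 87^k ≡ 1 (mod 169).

39

Since 87 ∈ (Z/169Z)^×, its order divides φ(169) = φ(13^2) = 13·(13−1) = 156 = 2^2 · 3 · 13.
Divisors of 156: 1, 2, 3, 4, 6, 12, 13, 26, 39, 52, 78, 156.
Evaluate successive powers at the divisors of 156:
87^1 ≡ 87 (mod 169)
87^2 ≡ 133 (mod 169)
87^3 ≡ 79 (mod 169)
87^4 ≡ 113 (mod 169)
87^6 ≡ 157 (mod 169)
87^12 ≡ 144 (mod 169)
87^13 ≡ 22 (mod 169)
87^26 ≡ 146 (mod 169)
87^39 ≡ 1 (mod 169) ✓
Therefore the multiplicative order of 87 modulo 169 is 39.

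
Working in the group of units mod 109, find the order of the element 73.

The order of 73 must divide φ(109) = 109 − 1 = 108 = 2^2 · 3^3.
Divisors of 108: 1, 2, 3, 4, 6, 9, 12, 18, 27, 36, 54, 108.
Test each divisor d:
73^1 ≡ 73 (mod 109)
73^2 ≡ 97 (mod 109)
73^3 ≡ 105 (mod 109)
73^4 ≡ 35 (mod 109)
73^6 ≡ 16 (mod 109)
73^9 ≡ 45 (mod 109)
73^12 ≡ 38 (mod 109)
73^18 ≡ 63 (mod 109)
73^27 ≡ 1 (mod 109) ✓
Hence ord(73) = 27.

27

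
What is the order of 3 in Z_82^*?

By Lagrange's theorem, ord_82(3) divides φ(82) = φ(2)·φ(41) = 1·40 = 40 = 2^3 · 5.
Divisors of 40: 1, 2, 4, 5, 8, 10, 20, 40.
Test each divisor d:
3^1 ≡ 3 (mod 82)
3^2 ≡ 9 (mod 82)
3^4 ≡ 81 (mod 82)
3^5 ≡ 79 (mod 82)
3^8 ≡ 1 (mod 82) ✓
Therefore the multiplicative order of 3 modulo 82 is 8.

8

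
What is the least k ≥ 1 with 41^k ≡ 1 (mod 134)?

66

ord(41) | φ(134) = φ(2)·φ(67) = 1·66 = 66 = 2 · 3 · 11.
Divisors of 66: 1, 2, 3, 6, 11, 22, 33, 66.
Evaluate successive powers at the divisors of 66:
41^1 ≡ 41 (mod 134)
41^2 ≡ 73 (mod 134)
41^3 ≡ 45 (mod 134)
41^6 ≡ 15 (mod 134)
41^11 ≡ 97 (mod 134)
41^22 ≡ 29 (mod 134)
41^33 ≡ 133 (mod 134)
41^66 ≡ 1 (mod 134) ✓
Therefore the multiplicative order of 41 modulo 134 is 66.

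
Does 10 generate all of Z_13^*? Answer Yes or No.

φ(13) = 13 − 1 = 12 = 2^2 · 3.
An element g generates (Z/13Z)^× iff g^(12/q) ≢ 1 (mod 13) for each prime q ∈ {2, 3}.
10^6 ≡ 1 (mod 13)  [q = 2: ≡ 1 ✗]
10^4 ≡ 3 (mod 13)  [q = 3: ≢ 1 ✓]
The check at q = 2 fails, so 10 generates a proper subgroup.

No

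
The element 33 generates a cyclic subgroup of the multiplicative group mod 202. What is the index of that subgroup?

2

ord(33) | φ(202) = φ(2)·φ(101) = 1·100 = 100 = 2^2 · 5^2.
Divisors of 100: 1, 2, 4, 5, 10, 20, 25, 50, 100.
Test each divisor d:
33^1 ≡ 33 (mod 202)
33^2 ≡ 79 (mod 202)
33^4 ≡ 181 (mod 202)
33^5 ≡ 115 (mod 202)
33^10 ≡ 95 (mod 202)
33^20 ≡ 137 (mod 202)
33^25 ≡ 201 (mod 202)
33^50 ≡ 1 (mod 202) ✓
The order of 33 is 50, so the subgroup it generates has 50 elements.
The index is φ(202) / ord(33) = 100 / 50 = 2.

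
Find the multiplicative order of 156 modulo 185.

12

Since 156 ∈ (Z/185Z)^×, its order divides φ(185) = φ(5·37) = (5−1)·(37−1) = 4·36 = 144 = 2^4 · 3^2.
Divisors of 144: 1, 2, 3, 4, 6, 8, 9, 12, 16, 18, 24, 36, 48, 72, 144.
Check 156^d mod 185 for each divisor in increasing order:
156^1 ≡ 156 (mod 185)
156^2 ≡ 101 (mod 185)
156^3 ≡ 31 (mod 185)
156^4 ≡ 26 (mod 185)
156^6 ≡ 36 (mod 185)
156^8 ≡ 121 (mod 185)
156^9 ≡ 6 (mod 185)
156^12 ≡ 1 (mod 185) ✓
So ord_185(156) = 12.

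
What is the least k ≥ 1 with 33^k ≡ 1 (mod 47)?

ord(33) | φ(47) = 47 − 1 = 46 = 2 · 23.
Divisors of 46: 1, 2, 23, 46.
Evaluate successive powers at the divisors of 46:
33^1 ≡ 33 (mod 47)
33^2 ≡ 8 (mod 47)
33^23 ≡ 46 (mod 47)
33^46 ≡ 1 (mod 47) ✓
Hence ord(33) = 46.

46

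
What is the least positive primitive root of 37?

2

φ(37) = 37 − 1 = 36 = 2^2 · 3^2.
g is a primitive root iff g^(36/q) ≢ 1 (mod 37) for each prime q ∈ {2, 3}.
g = 2: 2^18 ≡ 36; 2^12 ≡ 26 — none is 1, so 2 is a primitive root.
So 2 is the smallest generator of (Z/37Z)^×.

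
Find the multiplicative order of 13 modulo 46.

11

Since 13 ∈ (Z/46Z)^×, its order divides φ(46) = φ(2)·φ(23) = 1·22 = 22 = 2 · 11.
Divisors of 22: 1, 2, 11, 22.
Check 13^d mod 46 for each divisor in increasing order:
13^1 ≡ 13 (mod 46)
13^2 ≡ 31 (mod 46)
13^11 ≡ 1 (mod 46) ✓
Hence ord(13) = 11.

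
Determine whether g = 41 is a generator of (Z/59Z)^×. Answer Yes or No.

No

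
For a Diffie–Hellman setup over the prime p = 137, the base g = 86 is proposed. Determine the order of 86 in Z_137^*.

136

The order of 86 must divide φ(137) = 137 − 1 = 136 = 2^3 · 17.
Divisors of 136: 1, 2, 4, 8, 17, 34, 68, 136.
Evaluate successive powers at the divisors of 136:
86^1 ≡ 86 (mod 137)
86^2 ≡ 135 (mod 137)
86^4 ≡ 4 (mod 137)
86^8 ≡ 16 (mod 137)
86^17 ≡ 96 (mod 137)
86^34 ≡ 37 (mod 137)
86^68 ≡ 136 (mod 137)
86^136 ≡ 1 (mod 137) ✓
The smallest such exponent is 136, so the order of 86 is 136.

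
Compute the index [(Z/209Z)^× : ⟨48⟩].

2

ord(48) | φ(209) = φ(11·19) = (11−1)·(19−1) = 10·18 = 180 = 2^2 · 3^2 · 5.
Divisors of 180: 1, 2, 3, 4, 5, 6, 9, 10, 12, 15, 18, 20, 30, 36, 45, 60, 90, 180.
Evaluate successive powers at the divisors of 180:
48^1 ≡ 48 (mod 209)
48^2 ≡ 5 (mod 209)
48^3 ≡ 31 (mod 209)
48^4 ≡ 25 (mod 209)
48^5 ≡ 155 (mod 209)
48^6 ≡ 125 (mod 209)
48^9 ≡ 113 (mod 209)
48^10 ≡ 199 (mod 209)
48^12 ≡ 159 (mod 209)
48^15 ≡ 122 (mod 209)
48^18 ≡ 20 (mod 209)
48^20 ≡ 100 (mod 209)
48^30 ≡ 45 (mod 209)
48^36 ≡ 191 (mod 209)
48^45 ≡ 56 (mod 209)
48^60 ≡ 144 (mod 209)
48^90 ≡ 1 (mod 209) ✓
The order of 48 is 90, so the subgroup it generates has 90 elements.
[(Z/209Z)^× : ⟨48⟩] = 180/90 = 2.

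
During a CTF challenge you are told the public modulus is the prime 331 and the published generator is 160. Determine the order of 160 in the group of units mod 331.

330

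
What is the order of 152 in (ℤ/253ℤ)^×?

110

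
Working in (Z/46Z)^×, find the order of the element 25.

The order of 25 must divide φ(46) = φ(2)·φ(23) = 1·22 = 22 = 2 · 11.
Divisors of 22: 1, 2, 11, 22.
Evaluate successive powers at the divisors of 22:
25^1 ≡ 25 (mod 46)
25^2 ≡ 27 (mod 46)
25^11 ≡ 1 (mod 46) ✓
Hence ord(25) = 11.

11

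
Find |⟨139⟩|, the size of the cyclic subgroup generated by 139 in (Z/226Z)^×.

56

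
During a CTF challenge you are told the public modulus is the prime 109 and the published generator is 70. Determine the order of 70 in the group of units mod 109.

Since 70 ∈ (Z/109Z)^×, its order divides φ(109) = 109 − 1 = 108 = 2^2 · 3^3.
Divisors of 108: 1, 2, 3, 4, 6, 9, 12, 18, 27, 36, 54, 108.
Evaluate successive powers at the divisors of 108:
70^1 ≡ 70
70^2 ≡ 104
70^3 ≡ 86
70^4 ≡ 25
70^6 ≡ 93
70^9 ≡ 41
70^12 ≡ 38
70^18 ≡ 46
70^27 ≡ 33
70^36 ≡ 45
70^54 ≡ 108
70^108 ≡ 1
So ord_109(70) = 108.

108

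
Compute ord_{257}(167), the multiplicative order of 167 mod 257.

The order of 167 must divide φ(257) = 257 − 1 = 256 = 2^8.
Divisors of 256: 1, 2, 4, 8, 16, 32, 64, 128, 256.
Check 167^d mod 257 for each divisor in increasing order:
167^1 ≡ 167
167^2 ≡ 133
167^4 ≡ 213
167^8 ≡ 137
167^16 ≡ 8
167^32 ≡ 64
167^64 ≡ 241
167^128 ≡ 256
167^256 ≡ 1
Therefore the multiplicative order of 167 modulo 257 is 256.

256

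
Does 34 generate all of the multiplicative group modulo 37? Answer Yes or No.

φ(37) = 37 − 1 = 36 = 2^2 · 3^2.
34 is a primitive root mod 37 iff 34^(φ(37)/q) ≢ 1 for every prime q | φ(37), i.e. q ∈ {2, 3}.
34^18 ≡ 1 (mod 37)  [q = 2: ≡ 1 ✗]
34^12 ≡ 10 (mod 37)  [q = 3: ≢ 1 ✓]
The check at q = 2 fails, so 34 generates a proper subgroup.

No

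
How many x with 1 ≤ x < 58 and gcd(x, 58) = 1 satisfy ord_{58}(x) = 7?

6

φ(58) = φ(2)·φ(29) = 1·28 = 28 = 2^2 · 7.
In a cyclic group of order 28, there are φ(d) elements of order d for each divisor d of 28, and zero for non-divisors.
7 | 28, and φ(7) = 7 − 1 = 6.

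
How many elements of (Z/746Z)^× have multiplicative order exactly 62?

30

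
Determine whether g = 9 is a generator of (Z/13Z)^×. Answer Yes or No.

No

φ(13) = 13 − 1 = 12 = 2^2 · 3.
Test 9^(12/q) mod 13 for each prime factor q of 12:
9^6 ≡ 1 (mod 13)  [q = 2: ≡ 1 ✗]
9^4 ≡ 9 (mod 13)  [q = 3: ≢ 1 ✓]
9^6 ≡ 1 shows ord(9) | 6, strictly less than φ(13); not a primitive root.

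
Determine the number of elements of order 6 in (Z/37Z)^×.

2

φ(37) = 37 − 1 = 36 = 2^2 · 3^2.
Since (Z/37Z)^× is cyclic of order 36, the number of elements of order d is φ(d) when d | 36 and 0 otherwise.
6 = 2 · 3 divides 36, and φ(6) = 2.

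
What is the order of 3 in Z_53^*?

52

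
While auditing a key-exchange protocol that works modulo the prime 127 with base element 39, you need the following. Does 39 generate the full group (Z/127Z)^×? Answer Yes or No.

φ(127) = 127 − 1 = 126 = 2 · 3^2 · 7.
An element g generates (Z/127Z)^× iff g^(126/q) ≢ 1 (mod 127) for each prime q ∈ {2, 3, 7}.
39^63 ≡ 126 (mod 127)  [q = 2: ≢ 1 ✓]
39^42 ≡ 19 (mod 127)  [q = 3: ≢ 1 ✓]
39^18 ≡ 2 (mod 127)  [q = 7: ≢ 1 ✓]
Every test exponent gives a nontrivial residue, hence 39 generates the full group.

Yes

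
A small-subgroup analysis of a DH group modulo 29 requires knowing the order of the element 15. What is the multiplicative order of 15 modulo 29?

Since 15 ∈ (Z/29Z)^×, its order divides φ(29) = 29 − 1 = 28 = 2^2 · 7.
Divisors of 28: 1, 2, 4, 7, 14, 28.
Test each divisor d:
15^1 ≡ 15 (mod 29)
15^2 ≡ 22 (mod 29)
15^4 ≡ 20 (mod 29)
15^7 ≡ 17 (mod 29)
15^14 ≡ 28 (mod 29)
15^28 ≡ 1 (mod 29) ✓
Hence ord(15) = 28.

28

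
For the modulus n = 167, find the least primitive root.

5

φ(167) = 167 − 1 = 166 = 2 · 83.
Test candidates g = 2, 3, … against the prime factors q ∈ {2, 83} of φ(167): g is a generator iff g^(166/q) ≢ 1 for every such q.
g = 2: 2^83 ≡ 1 — hits 1, so not a primitive root.
g = 3: 3^83 ≡ 1 — hits 1, so not a primitive root.
g = 4: 4^83 ≡ 1 — hits 1, so not a primitive root.
g = 5: 5^83 ≡ 166; 5^2 ≡ 25 — none is 1, so 5 is a primitive root.
Hence the least primitive root of 167 is 5.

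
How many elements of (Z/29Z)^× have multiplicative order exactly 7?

6

φ(29) = 29 − 1 = 28 = 2^2 · 7.
Since (Z/29Z)^× is cyclic of order 28, the number of elements of order d is φ(d) when d | 28 and 0 otherwise.
7 | 28, and φ(7) = 7 − 1 = 6.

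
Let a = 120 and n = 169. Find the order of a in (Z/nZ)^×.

39

Since 120 ∈ (Z/169Z)^×, its order divides φ(169) = φ(13^2) = 13·(13−1) = 156 = 2^2 · 3 · 13.
Divisors of 156: 1, 2, 3, 4, 6, 12, 13, 26, 39, 52, 78, 156.
Evaluate successive powers at the divisors of 156:
120^1 ≡ 120
120^2 ≡ 35
120^3 ≡ 144
120^4 ≡ 42
120^6 ≡ 118
120^12 ≡ 66
120^13 ≡ 146
120^26 ≡ 22
120^39 ≡ 1
Hence ord(120) = 39.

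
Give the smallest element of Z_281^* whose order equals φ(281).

3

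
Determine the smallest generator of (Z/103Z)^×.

5

φ(103) = 103 − 1 = 102 = 2 · 3 · 17.
g is a primitive root iff g^(102/q) ≢ 1 (mod 103) for each prime q ∈ {2, 3, 17}.
g = 2: 2^51 ≡ 1 — hits 1, so not a primitive root.
g = 3: 3^51 ≡ 102; 3^34 ≡ 1 — hits 1, so not a primitive root.
g = 4: 4^51 ≡ 1 — hits 1, so not a primitive root.
g = 5: 5^51 ≡ 102; 5^34 ≡ 56; 5^6 ≡ 72 — none is 1, so 5 is a primitive root.
So 5 is the smallest generator of (Z/103Z)^×.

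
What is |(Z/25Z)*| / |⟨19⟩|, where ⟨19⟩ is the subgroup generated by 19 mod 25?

2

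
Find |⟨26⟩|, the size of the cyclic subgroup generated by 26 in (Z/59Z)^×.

29

Since 26 ∈ (Z/59Z)^×, its order divides φ(59) = 59 − 1 = 58 = 2 · 29.
Divisors of 58: 1, 2, 29, 58.
Check 26^d mod 59 for each divisor in increasing order:
26^1 ≡ 26
26^2 ≡ 27
26^29 ≡ 1
The smallest such exponent is 29, so the order of 26 is 29.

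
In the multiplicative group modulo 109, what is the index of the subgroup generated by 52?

Since 52 ∈ (Z/109Z)^×, its order divides φ(109) = 109 − 1 = 108 = 2^2 · 3^3.
Divisors of 108: 1, 2, 3, 4, 6, 9, 12, 18, 27, 36, 54, 108.
Check 52^d mod 109 for each divisor in increasing order:
52^1 ≡ 52 (mod 109)
52^2 ≡ 88 (mod 109)
52^3 ≡ 107 (mod 109)
52^4 ≡ 5 (mod 109)
52^6 ≡ 4 (mod 109)
52^9 ≡ 101 (mod 109)
52^12 ≡ 16 (mod 109)
52^18 ≡ 64 (mod 109)
52^27 ≡ 33 (mod 109)
52^36 ≡ 63 (mod 109)
52^54 ≡ 108 (mod 109)
52^108 ≡ 1 (mod 109) ✓
The order of 52 is 108, so the subgroup it generates has 108 elements.
Index = |(Z/109Z)^×| / |⟨52⟩| = 108 / 108 = 1.

1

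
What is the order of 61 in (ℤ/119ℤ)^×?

By Lagrange's theorem, ord_119(61) divides φ(119) = φ(7·17) = (7−1)·(17−1) = 6·16 = 96 = 2^5 · 3.
Divisors of 96: 1, 2, 3, 4, 6, 8, 12, 16, 24, 32, 48, 96.
Check 61^d mod 119 for each divisor in increasing order:
61^1 ≡ 61
61^2 ≡ 32
61^3 ≡ 48
61^4 ≡ 72
61^6 ≡ 43
61^8 ≡ 67
61^12 ≡ 64
61^16 ≡ 86
61^24 ≡ 50
61^32 ≡ 18
61^48 ≡ 1
The smallest such exponent is 48, so the order of 61 is 48.

48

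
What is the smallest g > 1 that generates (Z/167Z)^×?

5

φ(167) = 167 − 1 = 166 = 2 · 83.
Test candidates g = 2, 3, … against the prime factors q ∈ {2, 83} of φ(167): g is a generator iff g^(166/q) ≢ 1 for every such q.
g = 2: 2^83 ≡ 1 — hits 1, so not a primitive root.
g = 3: 3^83 ≡ 1 — hits 1, so not a primitive root.
g = 4: 4^83 ≡ 1 — hits 1, so not a primitive root.
g = 5: 5^83 ≡ 166; 5^2 ≡ 25 — none is 1, so 5 is a primitive root.
Hence the least primitive root of 167 is 5.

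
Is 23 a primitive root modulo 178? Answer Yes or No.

φ(178) = φ(2)·φ(89) = 1·88 = 88 = 2^3 · 11.
Test 23^(88/q) mod 178 for each prime factor q of 88:
23^44 ≡ 177 (mod 178)  [q = 2: ≢ 1 ✓]
23^8 ≡ 91 (mod 178)  [q = 11: ≢ 1 ✓]
All checks pass, so 23 has order 88 and is a primitive root modulo 178.

Yes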